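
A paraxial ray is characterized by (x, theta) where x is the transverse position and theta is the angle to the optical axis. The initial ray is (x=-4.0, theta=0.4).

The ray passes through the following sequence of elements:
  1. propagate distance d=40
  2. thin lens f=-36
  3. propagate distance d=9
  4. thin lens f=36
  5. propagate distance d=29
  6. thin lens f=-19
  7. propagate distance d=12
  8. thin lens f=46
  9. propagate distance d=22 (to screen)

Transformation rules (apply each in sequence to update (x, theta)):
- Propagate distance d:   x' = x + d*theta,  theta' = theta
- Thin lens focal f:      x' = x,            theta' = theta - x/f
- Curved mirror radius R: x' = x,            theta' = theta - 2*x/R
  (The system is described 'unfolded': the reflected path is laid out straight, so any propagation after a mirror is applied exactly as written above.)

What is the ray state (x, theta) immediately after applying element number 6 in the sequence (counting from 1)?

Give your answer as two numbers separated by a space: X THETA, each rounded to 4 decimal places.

Initial: x=-4.0000 theta=0.4000
After 1 (propagate distance d=40): x=12.0000 theta=0.4000
After 2 (thin lens f=-36): x=12.0000 theta=11/15 (≈0.7333)
After 3 (propagate distance d=9): x=18.6000 theta=11/15 (≈0.7333)
After 4 (thin lens f=36): x=18.6000 theta=13/60 (≈0.2167)
After 5 (propagate distance d=29): x=1493/60 (≈24.8833) theta=13/60 (≈0.2167)
After 6 (thin lens f=-19): x=1493/60 (≈24.8833) theta=29/19 (≈1.5263)
Rounded to 4 decimal places: x = 24.8833, theta = 1.5263

Answer: 24.8833 1.5263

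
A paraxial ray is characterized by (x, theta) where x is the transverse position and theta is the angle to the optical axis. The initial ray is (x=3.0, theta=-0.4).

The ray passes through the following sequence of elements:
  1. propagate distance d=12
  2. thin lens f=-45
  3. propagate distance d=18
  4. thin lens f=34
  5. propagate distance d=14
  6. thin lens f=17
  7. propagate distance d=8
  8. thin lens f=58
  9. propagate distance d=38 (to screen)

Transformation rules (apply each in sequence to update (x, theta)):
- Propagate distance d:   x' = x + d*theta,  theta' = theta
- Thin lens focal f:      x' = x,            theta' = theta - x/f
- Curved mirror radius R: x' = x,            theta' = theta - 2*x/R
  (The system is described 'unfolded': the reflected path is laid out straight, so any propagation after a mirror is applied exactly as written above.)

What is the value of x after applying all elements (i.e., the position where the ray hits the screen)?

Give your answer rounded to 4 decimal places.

Answer: 18.1001

Derivation:
Initial: x=3.0000 theta=-0.4000
After 1 (propagate distance d=12): x=-1.8000 theta=-0.4000
After 2 (thin lens f=-45): x=-1.8000 theta=-0.4400
After 3 (propagate distance d=18): x=-9.7200 theta=-0.4400
After 4 (thin lens f=34): x=-9.7200 theta=-131/850 (≈-0.1541)
After 5 (propagate distance d=14): x=-5048/425 (≈-11.8776) theta=-131/850 (≈-0.1541)
After 6 (thin lens f=17): x=-5048/425 (≈-11.8776) theta=7869/14450 (≈0.5446)
After 7 (propagate distance d=8): x=-10868/1445 (≈-7.5211) theta=7869/14450 (≈0.5446)
After 8 (thin lens f=58): x=-10868/1445 (≈-7.5211) theta=282541/419050 (≈0.6742)
After 9 (propagate distance d=38 (to screen)): x=3792419/209525 (≈18.1001) theta=282541/419050 (≈0.6742)
Rounded to 4 decimal places: x = 18.1001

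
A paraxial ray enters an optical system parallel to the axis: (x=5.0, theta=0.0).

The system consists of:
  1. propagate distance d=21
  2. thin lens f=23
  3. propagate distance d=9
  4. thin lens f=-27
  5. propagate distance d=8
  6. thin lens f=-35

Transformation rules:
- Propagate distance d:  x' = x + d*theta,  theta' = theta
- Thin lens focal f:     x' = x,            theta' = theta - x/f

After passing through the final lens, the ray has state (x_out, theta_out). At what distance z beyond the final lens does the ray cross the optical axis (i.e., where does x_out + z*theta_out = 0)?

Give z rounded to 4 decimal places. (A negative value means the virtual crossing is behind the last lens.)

Initial: x=5.0000 theta=0.0000
After 1 (propagate distance d=21): x=5.0000 theta=0.0000
After 2 (thin lens f=23): x=5.0000 theta=-5/23 (≈-0.2174)
After 3 (propagate distance d=9): x=70/23 (≈3.0435) theta=-5/23 (≈-0.2174)
After 4 (thin lens f=-27): x=70/23 (≈3.0435) theta=-65/621 (≈-0.1047)
After 5 (propagate distance d=8): x=1370/621 (≈2.2061) theta=-65/621 (≈-0.1047)
After 6 (thin lens f=-35): x=1370/621 (≈2.2061) theta=-181/4347 (≈-0.0416)
z_focus = -x_out/theta_out = -(1370/621)/(-181/4347) = 9590/181 ≈ 52.9834
Rounded to 4 decimal places: z = 52.9834

Answer: 52.9834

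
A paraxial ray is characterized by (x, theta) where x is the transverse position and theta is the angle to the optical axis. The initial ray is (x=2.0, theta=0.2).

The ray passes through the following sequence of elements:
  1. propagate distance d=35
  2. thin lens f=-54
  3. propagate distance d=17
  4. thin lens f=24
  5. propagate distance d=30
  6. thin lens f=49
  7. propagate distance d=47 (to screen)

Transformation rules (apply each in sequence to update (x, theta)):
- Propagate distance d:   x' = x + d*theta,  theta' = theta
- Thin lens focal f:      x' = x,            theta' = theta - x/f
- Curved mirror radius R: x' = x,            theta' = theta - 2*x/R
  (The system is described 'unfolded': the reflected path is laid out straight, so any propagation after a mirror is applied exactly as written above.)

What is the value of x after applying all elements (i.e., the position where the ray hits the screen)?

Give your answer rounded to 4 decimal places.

Initial: x=2.0000 theta=0.2000
After 1 (propagate distance d=35): x=9.0000 theta=0.2000
After 2 (thin lens f=-54): x=9.0000 theta=11/30 (≈0.3667)
After 3 (propagate distance d=17): x=457/30 (≈15.2333) theta=11/30 (≈0.3667)
After 4 (thin lens f=24): x=457/30 (≈15.2333) theta=-193/720 (≈-0.2681)
After 5 (propagate distance d=30): x=863/120 (≈7.1917) theta=-193/720 (≈-0.2681)
After 6 (thin lens f=49): x=863/120 (≈7.1917) theta=-2927/7056 (≈-0.4148)
After 7 (propagate distance d=47 (to screen)): x=-434123/35280 (≈-12.3051) theta=-2927/7056 (≈-0.4148)
Rounded to 4 decimal places: x = -12.3051

Answer: -12.3051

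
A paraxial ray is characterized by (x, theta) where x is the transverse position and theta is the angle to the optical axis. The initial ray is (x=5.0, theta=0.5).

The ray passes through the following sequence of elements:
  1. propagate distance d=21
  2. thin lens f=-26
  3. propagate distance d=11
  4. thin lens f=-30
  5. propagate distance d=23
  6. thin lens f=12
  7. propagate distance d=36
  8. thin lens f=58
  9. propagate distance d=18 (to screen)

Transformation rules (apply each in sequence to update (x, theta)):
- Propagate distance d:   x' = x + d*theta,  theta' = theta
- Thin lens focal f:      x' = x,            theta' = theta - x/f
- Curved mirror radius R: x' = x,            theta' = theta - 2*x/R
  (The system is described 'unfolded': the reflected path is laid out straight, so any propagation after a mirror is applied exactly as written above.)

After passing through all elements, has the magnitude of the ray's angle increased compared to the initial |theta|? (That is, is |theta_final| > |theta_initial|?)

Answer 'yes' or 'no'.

Initial: x=5.0000 theta=0.5000
After 1 (propagate distance d=21): x=15.5000 theta=0.5000
After 2 (thin lens f=-26): x=15.5000 theta=57/52 (≈1.0962)
After 3 (propagate distance d=11): x=1433/52 (≈27.5577) theta=57/52 (≈1.0962)
After 4 (thin lens f=-30): x=1433/52 (≈27.5577) theta=3143/1560 (≈2.0147)
After 5 (propagate distance d=23): x=115279/1560 (≈73.8968) theta=3143/1560 (≈2.0147)
After 6 (thin lens f=12): x=115279/1560 (≈73.8968) theta=-77563/18720 (≈-4.1433)
After 7 (propagate distance d=36): x=-11741/156 (≈-75.2628) theta=-77563/18720 (≈-4.1433)
After 8 (thin lens f=58): x=-11741/156 (≈-75.2628) theta=-1544867/542880 (≈-2.8457)
After 9 (propagate distance d=18 (to screen)): x=-880337/6960 (≈-126.4852) theta=-1544867/542880 (≈-2.8457)
|theta_initial|=0.5000 |theta_final|=1544867/542880 (≈2.8457) -> increased

Answer: yes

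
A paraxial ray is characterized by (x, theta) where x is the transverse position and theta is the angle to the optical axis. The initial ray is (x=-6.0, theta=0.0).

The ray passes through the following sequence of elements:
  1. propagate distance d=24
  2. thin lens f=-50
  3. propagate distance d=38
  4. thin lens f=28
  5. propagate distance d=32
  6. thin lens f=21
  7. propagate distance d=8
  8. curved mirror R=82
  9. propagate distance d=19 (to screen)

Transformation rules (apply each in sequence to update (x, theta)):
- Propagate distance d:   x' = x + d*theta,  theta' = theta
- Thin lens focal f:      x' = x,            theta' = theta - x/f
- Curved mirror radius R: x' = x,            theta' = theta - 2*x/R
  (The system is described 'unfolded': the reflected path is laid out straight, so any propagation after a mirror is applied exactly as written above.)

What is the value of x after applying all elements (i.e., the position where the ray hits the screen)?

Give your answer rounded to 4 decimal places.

Answer: 7.3245

Derivation:
Initial: x=-6.0000 theta=0.0000
After 1 (propagate distance d=24): x=-6.0000 theta=0.0000
After 2 (thin lens f=-50): x=-6.0000 theta=-0.1200
After 3 (propagate distance d=38): x=-10.5600 theta=-0.1200
After 4 (thin lens f=28): x=-10.5600 theta=9/35 (≈0.2571)
After 5 (propagate distance d=32): x=-408/175 (≈-2.3314) theta=9/35 (≈0.2571)
After 6 (thin lens f=21): x=-408/175 (≈-2.3314) theta=451/1225 (≈0.3682)
After 7 (propagate distance d=8): x=752/1225 (≈0.6139) theta=451/1225 (≈0.3682)
After 8 (curved mirror R=82): x=752/1225 (≈0.6139) theta=17739/50225 (≈0.3532)
After 9 (propagate distance d=19 (to screen)): x=367873/50225 (≈7.3245) theta=17739/50225 (≈0.3532)
Rounded to 4 decimal places: x = 7.3245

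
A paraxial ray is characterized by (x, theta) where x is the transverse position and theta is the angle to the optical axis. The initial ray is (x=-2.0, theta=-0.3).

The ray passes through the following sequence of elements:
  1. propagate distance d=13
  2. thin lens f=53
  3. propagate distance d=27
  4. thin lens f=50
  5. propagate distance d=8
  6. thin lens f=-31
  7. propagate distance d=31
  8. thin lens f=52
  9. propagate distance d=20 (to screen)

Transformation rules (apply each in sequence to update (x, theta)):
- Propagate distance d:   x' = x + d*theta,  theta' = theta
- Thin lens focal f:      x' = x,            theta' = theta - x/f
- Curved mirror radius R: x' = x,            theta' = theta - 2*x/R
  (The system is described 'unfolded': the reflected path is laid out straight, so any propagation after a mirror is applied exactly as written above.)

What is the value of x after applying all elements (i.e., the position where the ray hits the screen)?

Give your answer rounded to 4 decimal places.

Initial: x=-2.0000 theta=-0.3000
After 1 (propagate distance d=13): x=-5.9000 theta=-0.3000
After 2 (thin lens f=53): x=-5.9000 theta=-10/53 (≈-0.1887)
After 3 (propagate distance d=27): x=-5827/530 (≈-10.9943) theta=-10/53 (≈-0.1887)
After 4 (thin lens f=50): x=-5827/530 (≈-10.9943) theta=827/26500 (≈0.0312)
After 5 (propagate distance d=8): x=-142367/13250 (≈-10.7447) theta=827/26500 (≈0.0312)
After 6 (thin lens f=-31): x=-142367/13250 (≈-10.7447) theta=-259097/821500 (≈-0.3154)
After 7 (propagate distance d=31): x=-543831/26500 (≈-20.5219) theta=-259097/821500 (≈-0.3154)
After 8 (thin lens f=52): x=-543831/26500 (≈-20.5219) theta=3385717/42718000 (≈0.0793)
After 9 (propagate distance d=20 (to screen)): x=-50558827/2669875 (≈-18.9368) theta=3385717/42718000 (≈0.0793)
Rounded to 4 decimal places: x = -18.9368

Answer: -18.9368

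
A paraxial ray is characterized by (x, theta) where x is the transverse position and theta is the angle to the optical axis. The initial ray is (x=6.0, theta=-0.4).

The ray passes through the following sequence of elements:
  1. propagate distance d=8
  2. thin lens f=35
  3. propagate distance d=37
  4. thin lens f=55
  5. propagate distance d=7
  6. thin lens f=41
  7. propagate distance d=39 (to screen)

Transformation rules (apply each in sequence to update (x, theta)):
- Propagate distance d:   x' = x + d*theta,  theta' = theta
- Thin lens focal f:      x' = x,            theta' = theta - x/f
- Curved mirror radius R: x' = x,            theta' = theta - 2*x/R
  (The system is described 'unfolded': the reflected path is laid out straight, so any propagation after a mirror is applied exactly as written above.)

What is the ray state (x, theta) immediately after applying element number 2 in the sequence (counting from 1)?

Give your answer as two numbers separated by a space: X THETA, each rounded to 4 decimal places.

Initial: x=6.0000 theta=-0.4000
After 1 (propagate distance d=8): x=2.8000 theta=-0.4000
After 2 (thin lens f=35): x=2.8000 theta=-0.4800
Rounded to 4 decimal places: x = 2.8000, theta = -0.4800

Answer: 2.8000 -0.4800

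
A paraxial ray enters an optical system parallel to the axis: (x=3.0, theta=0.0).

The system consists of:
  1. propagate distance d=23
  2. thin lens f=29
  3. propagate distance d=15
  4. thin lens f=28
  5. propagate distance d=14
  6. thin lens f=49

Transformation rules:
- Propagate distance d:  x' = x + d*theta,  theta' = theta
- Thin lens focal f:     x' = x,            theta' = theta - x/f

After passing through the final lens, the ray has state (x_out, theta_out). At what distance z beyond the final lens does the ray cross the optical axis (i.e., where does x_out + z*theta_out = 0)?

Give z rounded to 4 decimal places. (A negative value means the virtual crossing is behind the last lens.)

Answer: -5.1579

Derivation:
Initial: x=3.0000 theta=0.0000
After 1 (propagate distance d=23): x=3.0000 theta=0.0000
After 2 (thin lens f=29): x=3.0000 theta=-3/29 (≈-0.1034)
After 3 (propagate distance d=15): x=42/29 (≈1.4483) theta=-3/29 (≈-0.1034)
After 4 (thin lens f=28): x=42/29 (≈1.4483) theta=-9/58 (≈-0.1552)
After 5 (propagate distance d=14): x=-21/29 (≈-0.7241) theta=-9/58 (≈-0.1552)
After 6 (thin lens f=49): x=-21/29 (≈-0.7241) theta=-57/406 (≈-0.1404)
z_focus = -x_out/theta_out = -(-21/29)/(-57/406) = -98/19 ≈ -5.1579
Rounded to 4 decimal places: z = -5.1579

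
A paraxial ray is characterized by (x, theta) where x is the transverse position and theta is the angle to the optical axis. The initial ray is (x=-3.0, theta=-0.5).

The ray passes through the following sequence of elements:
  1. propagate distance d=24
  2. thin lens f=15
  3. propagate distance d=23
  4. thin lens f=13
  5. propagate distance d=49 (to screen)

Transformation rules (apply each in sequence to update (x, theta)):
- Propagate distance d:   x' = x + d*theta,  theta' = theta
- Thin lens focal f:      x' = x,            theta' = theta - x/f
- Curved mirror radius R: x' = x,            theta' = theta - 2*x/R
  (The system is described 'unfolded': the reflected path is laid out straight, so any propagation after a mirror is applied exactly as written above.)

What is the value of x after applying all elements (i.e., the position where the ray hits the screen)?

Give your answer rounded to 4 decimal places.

Answer: 34.1923

Derivation:
Initial: x=-3.0000 theta=-0.5000
After 1 (propagate distance d=24): x=-15.0000 theta=-0.5000
After 2 (thin lens f=15): x=-15.0000 theta=0.5000
After 3 (propagate distance d=23): x=-3.5000 theta=0.5000
After 4 (thin lens f=13): x=-3.5000 theta=10/13 (≈0.7692)
After 5 (propagate distance d=49 (to screen)): x=889/26 (≈34.1923) theta=10/13 (≈0.7692)
Rounded to 4 decimal places: x = 34.1923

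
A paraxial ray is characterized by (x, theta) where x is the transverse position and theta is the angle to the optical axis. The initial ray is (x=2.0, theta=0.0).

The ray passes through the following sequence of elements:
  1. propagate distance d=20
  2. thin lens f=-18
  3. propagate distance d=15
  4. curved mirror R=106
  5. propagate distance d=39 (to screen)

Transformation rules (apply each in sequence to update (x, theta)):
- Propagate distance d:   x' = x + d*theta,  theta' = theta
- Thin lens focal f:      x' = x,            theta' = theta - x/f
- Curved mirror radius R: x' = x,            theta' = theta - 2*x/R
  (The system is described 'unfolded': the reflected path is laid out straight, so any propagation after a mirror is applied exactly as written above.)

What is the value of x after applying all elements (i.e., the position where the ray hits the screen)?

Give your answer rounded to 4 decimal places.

Initial: x=2.0000 theta=0.0000
After 1 (propagate distance d=20): x=2.0000 theta=0.0000
After 2 (thin lens f=-18): x=2.0000 theta=1/9 (≈0.1111)
After 3 (propagate distance d=15): x=11/3 (≈3.6667) theta=1/9 (≈0.1111)
After 4 (curved mirror R=106): x=11/3 (≈3.6667) theta=20/477 (≈0.0419)
After 5 (propagate distance d=39 (to screen)): x=281/53 (≈5.3019) theta=20/477 (≈0.0419)
Rounded to 4 decimal places: x = 5.3019

Answer: 5.3019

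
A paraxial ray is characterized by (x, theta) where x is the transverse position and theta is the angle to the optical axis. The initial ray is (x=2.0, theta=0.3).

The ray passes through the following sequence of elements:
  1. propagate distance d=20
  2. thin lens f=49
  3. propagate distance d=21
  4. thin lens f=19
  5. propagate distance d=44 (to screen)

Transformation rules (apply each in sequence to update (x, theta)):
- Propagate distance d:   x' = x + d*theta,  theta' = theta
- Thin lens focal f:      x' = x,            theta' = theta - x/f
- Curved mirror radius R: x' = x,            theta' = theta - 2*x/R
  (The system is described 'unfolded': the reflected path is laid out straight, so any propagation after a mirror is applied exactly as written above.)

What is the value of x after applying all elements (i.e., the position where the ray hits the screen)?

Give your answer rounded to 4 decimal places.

Answer: -8.2882

Derivation:
Initial: x=2.0000 theta=0.3000
After 1 (propagate distance d=20): x=8.0000 theta=0.3000
After 2 (thin lens f=49): x=8.0000 theta=67/490 (≈0.1367)
After 3 (propagate distance d=21): x=761/70 (≈10.8714) theta=67/490 (≈0.1367)
After 4 (thin lens f=19): x=761/70 (≈10.8714) theta=-2027/4655 (≈-0.4354)
After 5 (propagate distance d=44 (to screen)): x=-77163/9310 (≈-8.2882) theta=-2027/4655 (≈-0.4354)
Rounded to 4 decimal places: x = -8.2882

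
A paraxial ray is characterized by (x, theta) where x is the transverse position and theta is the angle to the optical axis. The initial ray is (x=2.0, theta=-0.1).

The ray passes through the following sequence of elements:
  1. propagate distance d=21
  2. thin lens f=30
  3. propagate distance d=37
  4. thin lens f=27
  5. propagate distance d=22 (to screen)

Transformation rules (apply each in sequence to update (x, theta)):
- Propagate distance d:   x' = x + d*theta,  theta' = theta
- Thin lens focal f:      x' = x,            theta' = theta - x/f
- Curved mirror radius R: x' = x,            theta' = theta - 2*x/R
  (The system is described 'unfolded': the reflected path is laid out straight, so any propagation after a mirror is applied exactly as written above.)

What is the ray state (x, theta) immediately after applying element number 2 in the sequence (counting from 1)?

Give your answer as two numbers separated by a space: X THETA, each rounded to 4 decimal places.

Initial: x=2.0000 theta=-0.1000
After 1 (propagate distance d=21): x=-0.1000 theta=-0.1000
After 2 (thin lens f=30): x=-0.1000 theta=-29/300 (≈-0.0967)
Rounded to 4 decimal places: x = -0.1000, theta = -0.0967

Answer: -0.1000 -0.0967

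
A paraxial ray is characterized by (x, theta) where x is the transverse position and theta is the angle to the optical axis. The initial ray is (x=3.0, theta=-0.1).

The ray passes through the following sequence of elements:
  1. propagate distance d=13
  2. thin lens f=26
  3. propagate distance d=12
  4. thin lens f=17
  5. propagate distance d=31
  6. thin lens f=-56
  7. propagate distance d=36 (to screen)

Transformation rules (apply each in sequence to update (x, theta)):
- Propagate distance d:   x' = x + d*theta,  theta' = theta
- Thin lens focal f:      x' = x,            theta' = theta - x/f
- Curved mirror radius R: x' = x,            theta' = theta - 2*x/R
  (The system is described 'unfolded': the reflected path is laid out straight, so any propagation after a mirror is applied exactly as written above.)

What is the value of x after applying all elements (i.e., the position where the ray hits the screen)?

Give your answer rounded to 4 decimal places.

Initial: x=3.0000 theta=-0.1000
After 1 (propagate distance d=13): x=1.7000 theta=-0.1000
After 2 (thin lens f=26): x=1.7000 theta=-43/260 (≈-0.1654)
After 3 (propagate distance d=12): x=-37/130 (≈-0.2846) theta=-43/260 (≈-0.1654)
After 4 (thin lens f=17): x=-37/130 (≈-0.2846) theta=-657/4420 (≈-0.1486)
After 5 (propagate distance d=31): x=-4325/884 (≈-4.8925) theta=-657/4420 (≈-0.1486)
After 6 (thin lens f=-56): x=-4325/884 (≈-4.8925) theta=-58417/247520 (≈-0.2360)
After 7 (propagate distance d=36 (to screen)): x=-63731/4760 (≈-13.3889) theta=-58417/247520 (≈-0.2360)
Rounded to 4 decimal places: x = -13.3889

Answer: -13.3889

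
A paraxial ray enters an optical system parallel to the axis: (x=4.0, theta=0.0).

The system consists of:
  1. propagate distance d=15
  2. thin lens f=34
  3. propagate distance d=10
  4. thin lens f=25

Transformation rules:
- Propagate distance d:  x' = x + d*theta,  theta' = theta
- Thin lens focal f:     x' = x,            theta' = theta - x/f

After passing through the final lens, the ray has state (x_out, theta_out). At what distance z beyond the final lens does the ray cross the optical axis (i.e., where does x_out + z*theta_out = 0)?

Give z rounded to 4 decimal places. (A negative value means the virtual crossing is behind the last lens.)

Initial: x=4.0000 theta=0.0000
After 1 (propagate distance d=15): x=4.0000 theta=0.0000
After 2 (thin lens f=34): x=4.0000 theta=-2/17 (≈-0.1176)
After 3 (propagate distance d=10): x=48/17 (≈2.8235) theta=-2/17 (≈-0.1176)
After 4 (thin lens f=25): x=48/17 (≈2.8235) theta=-98/425 (≈-0.2306)
z_focus = -x_out/theta_out = -(48/17)/(-98/425) = 600/49 ≈ 12.2449
Rounded to 4 decimal places: z = 12.2449

Answer: 12.2449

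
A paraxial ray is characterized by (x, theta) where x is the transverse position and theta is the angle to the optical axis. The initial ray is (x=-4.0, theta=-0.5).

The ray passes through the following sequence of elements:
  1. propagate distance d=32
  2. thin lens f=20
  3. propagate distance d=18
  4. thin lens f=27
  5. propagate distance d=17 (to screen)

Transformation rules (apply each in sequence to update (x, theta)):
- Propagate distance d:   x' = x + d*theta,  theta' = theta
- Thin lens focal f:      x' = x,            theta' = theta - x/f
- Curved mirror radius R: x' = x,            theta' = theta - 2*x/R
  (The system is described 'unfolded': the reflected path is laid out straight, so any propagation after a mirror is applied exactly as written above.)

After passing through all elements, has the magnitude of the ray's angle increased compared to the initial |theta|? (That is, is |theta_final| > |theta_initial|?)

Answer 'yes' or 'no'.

Initial: x=-4.0000 theta=-0.5000
After 1 (propagate distance d=32): x=-20.0000 theta=-0.5000
After 2 (thin lens f=20): x=-20.0000 theta=0.5000
After 3 (propagate distance d=18): x=-11.0000 theta=0.5000
After 4 (thin lens f=27): x=-11.0000 theta=49/54 (≈0.9074)
After 5 (propagate distance d=17 (to screen)): x=239/54 (≈4.4259) theta=49/54 (≈0.9074)
|theta_initial|=0.5000 |theta_final|=49/54 (≈0.9074) -> increased

Answer: yes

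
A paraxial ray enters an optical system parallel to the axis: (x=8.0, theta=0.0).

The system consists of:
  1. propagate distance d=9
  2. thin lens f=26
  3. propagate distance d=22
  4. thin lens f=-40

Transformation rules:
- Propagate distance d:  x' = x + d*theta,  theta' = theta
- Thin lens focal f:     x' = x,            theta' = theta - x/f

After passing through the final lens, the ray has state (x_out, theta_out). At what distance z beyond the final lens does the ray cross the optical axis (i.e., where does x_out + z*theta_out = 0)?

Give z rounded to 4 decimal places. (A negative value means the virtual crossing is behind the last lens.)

Answer: 4.4444

Derivation:
Initial: x=8.0000 theta=0.0000
After 1 (propagate distance d=9): x=8.0000 theta=0.0000
After 2 (thin lens f=26): x=8.0000 theta=-4/13 (≈-0.3077)
After 3 (propagate distance d=22): x=16/13 (≈1.2308) theta=-4/13 (≈-0.3077)
After 4 (thin lens f=-40): x=16/13 (≈1.2308) theta=-18/65 (≈-0.2769)
z_focus = -x_out/theta_out = -(16/13)/(-18/65) = 40/9 ≈ 4.4444
Rounded to 4 decimal places: z = 4.4444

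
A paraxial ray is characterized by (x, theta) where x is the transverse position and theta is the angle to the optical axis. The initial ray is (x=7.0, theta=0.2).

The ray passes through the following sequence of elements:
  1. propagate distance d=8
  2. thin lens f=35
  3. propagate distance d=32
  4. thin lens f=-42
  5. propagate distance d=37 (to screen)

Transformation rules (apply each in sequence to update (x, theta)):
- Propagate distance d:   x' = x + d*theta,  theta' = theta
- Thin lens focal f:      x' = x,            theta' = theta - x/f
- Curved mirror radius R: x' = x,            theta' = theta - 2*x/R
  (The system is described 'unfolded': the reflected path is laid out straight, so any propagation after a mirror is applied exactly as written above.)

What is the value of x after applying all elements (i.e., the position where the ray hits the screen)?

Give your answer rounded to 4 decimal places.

Initial: x=7.0000 theta=0.2000
After 1 (propagate distance d=8): x=8.6000 theta=0.2000
After 2 (thin lens f=35): x=8.6000 theta=-8/175 (≈-0.0457)
After 3 (propagate distance d=32): x=1249/175 (≈7.1371) theta=-8/175 (≈-0.0457)
After 4 (thin lens f=-42): x=1249/175 (≈7.1371) theta=913/7350 (≈0.1242)
After 5 (propagate distance d=37 (to screen)): x=86239/7350 (≈11.7332) theta=913/7350 (≈0.1242)
Rounded to 4 decimal places: x = 11.7332

Answer: 11.7332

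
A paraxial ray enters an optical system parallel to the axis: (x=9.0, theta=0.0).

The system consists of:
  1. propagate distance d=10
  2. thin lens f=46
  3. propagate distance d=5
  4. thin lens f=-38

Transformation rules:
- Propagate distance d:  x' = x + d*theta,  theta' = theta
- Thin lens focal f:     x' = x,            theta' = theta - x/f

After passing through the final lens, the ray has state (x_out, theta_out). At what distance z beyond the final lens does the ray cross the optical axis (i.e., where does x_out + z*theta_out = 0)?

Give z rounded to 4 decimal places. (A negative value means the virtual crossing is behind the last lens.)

Answer: -519.3333

Derivation:
Initial: x=9.0000 theta=0.0000
After 1 (propagate distance d=10): x=9.0000 theta=0.0000
After 2 (thin lens f=46): x=9.0000 theta=-9/46 (≈-0.1957)
After 3 (propagate distance d=5): x=369/46 (≈8.0217) theta=-9/46 (≈-0.1957)
After 4 (thin lens f=-38): x=369/46 (≈8.0217) theta=27/1748 (≈0.0154)
z_focus = -x_out/theta_out = -(369/46)/(27/1748) = -1558/3 ≈ -519.3333
Rounded to 4 decimal places: z = -519.3333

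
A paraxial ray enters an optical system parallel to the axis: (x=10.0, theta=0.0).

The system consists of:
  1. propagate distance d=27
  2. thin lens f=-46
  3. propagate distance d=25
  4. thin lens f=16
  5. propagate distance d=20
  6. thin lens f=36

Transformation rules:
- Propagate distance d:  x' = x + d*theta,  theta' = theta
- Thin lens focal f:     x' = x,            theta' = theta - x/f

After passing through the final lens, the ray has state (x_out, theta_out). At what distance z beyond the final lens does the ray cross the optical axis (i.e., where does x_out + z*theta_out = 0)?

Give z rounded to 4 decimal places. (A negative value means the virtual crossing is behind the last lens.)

Answer: 0.6429

Derivation:
Initial: x=10.0000 theta=0.0000
After 1 (propagate distance d=27): x=10.0000 theta=0.0000
After 2 (thin lens f=-46): x=10.0000 theta=5/23 (≈0.2174)
After 3 (propagate distance d=25): x=355/23 (≈15.4348) theta=5/23 (≈0.2174)
After 4 (thin lens f=16): x=355/23 (≈15.4348) theta=-275/368 (≈-0.7473)
After 5 (propagate distance d=20): x=45/92 (≈0.4891) theta=-275/368 (≈-0.7473)
After 6 (thin lens f=36): x=45/92 (≈0.4891) theta=-35/46 (≈-0.7609)
z_focus = -x_out/theta_out = -(45/92)/(-35/46) = 9/14 ≈ 0.6429
Rounded to 4 decimal places: z = 0.6429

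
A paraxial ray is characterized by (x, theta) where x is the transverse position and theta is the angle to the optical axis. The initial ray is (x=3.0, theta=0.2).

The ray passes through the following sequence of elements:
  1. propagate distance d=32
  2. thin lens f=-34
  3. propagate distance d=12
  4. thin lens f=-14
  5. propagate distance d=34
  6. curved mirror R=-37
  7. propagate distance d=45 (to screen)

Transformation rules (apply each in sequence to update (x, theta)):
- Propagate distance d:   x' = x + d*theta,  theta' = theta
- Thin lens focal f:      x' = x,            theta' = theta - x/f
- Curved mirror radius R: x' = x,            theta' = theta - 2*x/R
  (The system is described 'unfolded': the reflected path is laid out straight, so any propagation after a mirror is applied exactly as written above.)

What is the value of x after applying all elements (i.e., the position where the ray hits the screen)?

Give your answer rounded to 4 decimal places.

Answer: 303.5486

Derivation:
Initial: x=3.0000 theta=0.2000
After 1 (propagate distance d=32): x=9.4000 theta=0.2000
After 2 (thin lens f=-34): x=9.4000 theta=81/170 (≈0.4765)
After 3 (propagate distance d=12): x=257/17 (≈15.1176) theta=81/170 (≈0.4765)
After 4 (thin lens f=-14): x=257/17 (≈15.1176) theta=926/595 (≈1.5563)
After 5 (propagate distance d=34): x=40479/595 (≈68.0319) theta=926/595 (≈1.5563)
After 6 (curved mirror R=-37): x=40479/595 (≈68.0319) theta=3292/629 (≈5.2337)
After 7 (propagate distance d=45 (to screen)): x=6682623/22015 (≈303.5486) theta=3292/629 (≈5.2337)
Rounded to 4 decimal places: x = 303.5486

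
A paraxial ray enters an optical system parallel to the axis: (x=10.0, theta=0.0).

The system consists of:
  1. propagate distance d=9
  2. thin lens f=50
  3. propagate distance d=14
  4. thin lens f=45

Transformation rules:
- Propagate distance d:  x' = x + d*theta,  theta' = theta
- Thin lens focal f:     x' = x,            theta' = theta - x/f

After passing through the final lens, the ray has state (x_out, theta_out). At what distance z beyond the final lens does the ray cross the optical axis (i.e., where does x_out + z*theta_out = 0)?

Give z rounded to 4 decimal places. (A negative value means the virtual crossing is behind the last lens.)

Initial: x=10.0000 theta=0.0000
After 1 (propagate distance d=9): x=10.0000 theta=0.0000
After 2 (thin lens f=50): x=10.0000 theta=-0.2000
After 3 (propagate distance d=14): x=7.2000 theta=-0.2000
After 4 (thin lens f=45): x=7.2000 theta=-0.3600
z_focus = -x_out/theta_out = -(7.2000)/(-0.3600) = 20.0000
Rounded to 4 decimal places: z = 20.0000

Answer: 20.0000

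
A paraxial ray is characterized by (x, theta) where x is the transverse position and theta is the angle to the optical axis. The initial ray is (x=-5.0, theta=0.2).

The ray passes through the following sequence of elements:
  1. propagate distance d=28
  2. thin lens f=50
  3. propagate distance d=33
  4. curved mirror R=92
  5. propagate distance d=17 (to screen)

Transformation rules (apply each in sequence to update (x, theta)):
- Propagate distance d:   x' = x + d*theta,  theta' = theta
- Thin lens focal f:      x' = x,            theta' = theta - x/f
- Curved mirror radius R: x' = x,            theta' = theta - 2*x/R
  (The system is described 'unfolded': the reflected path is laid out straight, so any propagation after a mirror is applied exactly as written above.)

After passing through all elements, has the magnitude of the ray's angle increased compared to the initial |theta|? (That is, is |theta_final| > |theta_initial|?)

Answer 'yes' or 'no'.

Initial: x=-5.0000 theta=0.2000
After 1 (propagate distance d=28): x=0.6000 theta=0.2000
After 2 (thin lens f=50): x=0.6000 theta=0.1880
After 3 (propagate distance d=33): x=6.8040 theta=0.1880
After 4 (curved mirror R=92): x=6.8040 theta=461/11500 (≈0.0401)
After 5 (propagate distance d=17 (to screen)): x=86083/11500 (≈7.4855) theta=461/11500 (≈0.0401)
|theta_initial|=0.2000 |theta_final|=461/11500 (≈0.0401) -> not increased

Answer: no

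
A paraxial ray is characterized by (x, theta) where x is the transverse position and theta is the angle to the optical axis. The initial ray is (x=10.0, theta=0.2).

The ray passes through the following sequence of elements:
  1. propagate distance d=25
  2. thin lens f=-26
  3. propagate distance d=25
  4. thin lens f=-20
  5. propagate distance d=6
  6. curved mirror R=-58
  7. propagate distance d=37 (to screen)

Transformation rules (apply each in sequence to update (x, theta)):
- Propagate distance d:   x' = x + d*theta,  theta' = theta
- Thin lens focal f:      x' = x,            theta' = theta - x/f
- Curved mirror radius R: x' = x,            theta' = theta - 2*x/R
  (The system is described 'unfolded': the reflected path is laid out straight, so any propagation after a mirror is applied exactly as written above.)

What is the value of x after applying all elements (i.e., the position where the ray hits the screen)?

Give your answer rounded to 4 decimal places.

Initial: x=10.0000 theta=0.2000
After 1 (propagate distance d=25): x=15.0000 theta=0.2000
After 2 (thin lens f=-26): x=15.0000 theta=101/130 (≈0.7769)
After 3 (propagate distance d=25): x=895/26 (≈34.4231) theta=101/130 (≈0.7769)
After 4 (thin lens f=-20): x=895/26 (≈34.4231) theta=1299/520 (≈2.4981)
After 5 (propagate distance d=6): x=12847/260 (≈49.4115) theta=1299/520 (≈2.4981)
After 6 (curved mirror R=-58): x=12847/260 (≈49.4115) theta=437/104 (≈4.2019)
After 7 (propagate distance d=37 (to screen)): x=106539/520 (≈204.8827) theta=437/104 (≈4.2019)
Rounded to 4 decimal places: x = 204.8827

Answer: 204.8827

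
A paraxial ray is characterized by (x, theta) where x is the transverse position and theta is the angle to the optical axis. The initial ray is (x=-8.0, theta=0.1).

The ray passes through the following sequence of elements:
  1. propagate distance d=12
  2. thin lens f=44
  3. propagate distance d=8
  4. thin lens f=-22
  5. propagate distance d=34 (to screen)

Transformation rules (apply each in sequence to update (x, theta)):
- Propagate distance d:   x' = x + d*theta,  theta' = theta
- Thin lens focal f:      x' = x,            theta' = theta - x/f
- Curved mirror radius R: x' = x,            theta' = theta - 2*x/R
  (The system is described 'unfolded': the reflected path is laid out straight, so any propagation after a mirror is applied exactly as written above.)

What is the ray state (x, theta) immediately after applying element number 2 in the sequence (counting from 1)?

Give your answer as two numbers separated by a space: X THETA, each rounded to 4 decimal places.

Initial: x=-8.0000 theta=0.1000
After 1 (propagate distance d=12): x=-6.8000 theta=0.1000
After 2 (thin lens f=44): x=-6.8000 theta=14/55 (≈0.2545)
Rounded to 4 decimal places: x = -6.8000, theta = 0.2545

Answer: -6.8000 0.2545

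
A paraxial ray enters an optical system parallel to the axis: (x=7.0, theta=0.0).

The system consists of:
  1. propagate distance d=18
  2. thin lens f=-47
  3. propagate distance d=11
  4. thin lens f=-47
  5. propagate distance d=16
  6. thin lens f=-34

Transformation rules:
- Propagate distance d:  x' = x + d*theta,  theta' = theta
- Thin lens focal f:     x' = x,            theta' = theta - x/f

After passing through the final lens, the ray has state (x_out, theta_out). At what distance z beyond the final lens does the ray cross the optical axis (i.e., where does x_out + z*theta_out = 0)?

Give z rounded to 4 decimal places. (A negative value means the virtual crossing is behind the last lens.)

Answer: -18.7818

Derivation:
Initial: x=7.0000 theta=0.0000
After 1 (propagate distance d=18): x=7.0000 theta=0.0000
After 2 (thin lens f=-47): x=7.0000 theta=7/47 (≈0.1489)
After 3 (propagate distance d=11): x=406/47 (≈8.6383) theta=7/47 (≈0.1489)
After 4 (thin lens f=-47): x=406/47 (≈8.6383) theta=735/2209 (≈0.3327)
After 5 (propagate distance d=16): x=30842/2209 (≈13.9620) theta=735/2209 (≈0.3327)
After 6 (thin lens f=-34): x=30842/2209 (≈13.9620) theta=27916/37553 (≈0.7434)
z_focus = -x_out/theta_out = -(30842/2209)/(27916/37553) = -37451/1994 ≈ -18.7818
Rounded to 4 decimal places: z = -18.7818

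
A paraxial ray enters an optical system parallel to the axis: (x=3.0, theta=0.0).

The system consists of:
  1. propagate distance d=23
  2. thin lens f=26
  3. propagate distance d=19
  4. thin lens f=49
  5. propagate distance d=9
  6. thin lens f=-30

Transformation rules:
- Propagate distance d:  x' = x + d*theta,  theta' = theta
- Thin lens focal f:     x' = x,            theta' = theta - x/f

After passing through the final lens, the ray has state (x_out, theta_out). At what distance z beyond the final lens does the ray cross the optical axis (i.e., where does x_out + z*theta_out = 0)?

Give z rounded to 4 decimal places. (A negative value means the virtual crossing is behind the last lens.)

Initial: x=3.0000 theta=0.0000
After 1 (propagate distance d=23): x=3.0000 theta=0.0000
After 2 (thin lens f=26): x=3.0000 theta=-3/26 (≈-0.1154)
After 3 (propagate distance d=19): x=21/26 (≈0.8077) theta=-3/26 (≈-0.1154)
After 4 (thin lens f=49): x=21/26 (≈0.8077) theta=-12/91 (≈-0.1319)
After 5 (propagate distance d=9): x=-69/182 (≈-0.3791) theta=-12/91 (≈-0.1319)
After 6 (thin lens f=-30): x=-69/182 (≈-0.3791) theta=-263/1820 (≈-0.1445)
z_focus = -x_out/theta_out = -(-69/182)/(-263/1820) = -690/263 ≈ -2.6236
Rounded to 4 decimal places: z = -2.6236

Answer: -2.6236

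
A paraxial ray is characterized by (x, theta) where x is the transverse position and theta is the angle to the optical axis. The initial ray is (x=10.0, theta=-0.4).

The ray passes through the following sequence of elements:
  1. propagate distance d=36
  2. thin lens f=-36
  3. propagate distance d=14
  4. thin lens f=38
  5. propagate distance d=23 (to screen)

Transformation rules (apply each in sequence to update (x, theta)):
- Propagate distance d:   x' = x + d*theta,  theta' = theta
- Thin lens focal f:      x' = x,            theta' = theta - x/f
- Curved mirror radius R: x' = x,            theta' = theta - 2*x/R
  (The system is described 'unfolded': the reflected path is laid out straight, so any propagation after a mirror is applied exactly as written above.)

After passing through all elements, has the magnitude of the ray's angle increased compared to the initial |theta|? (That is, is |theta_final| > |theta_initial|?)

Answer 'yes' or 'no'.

Answer: no

Derivation:
Initial: x=10.0000 theta=-0.4000
After 1 (propagate distance d=36): x=-4.4000 theta=-0.4000
After 2 (thin lens f=-36): x=-4.4000 theta=-47/90 (≈-0.5222)
After 3 (propagate distance d=14): x=-527/45 (≈-11.7111) theta=-47/90 (≈-0.5222)
After 4 (thin lens f=38): x=-527/45 (≈-11.7111) theta=-61/285 (≈-0.2140)
After 5 (propagate distance d=23 (to screen)): x=-14222/855 (≈-16.6339) theta=-61/285 (≈-0.2140)
|theta_initial|=0.4000 |theta_final|=61/285 (≈0.2140) -> not increased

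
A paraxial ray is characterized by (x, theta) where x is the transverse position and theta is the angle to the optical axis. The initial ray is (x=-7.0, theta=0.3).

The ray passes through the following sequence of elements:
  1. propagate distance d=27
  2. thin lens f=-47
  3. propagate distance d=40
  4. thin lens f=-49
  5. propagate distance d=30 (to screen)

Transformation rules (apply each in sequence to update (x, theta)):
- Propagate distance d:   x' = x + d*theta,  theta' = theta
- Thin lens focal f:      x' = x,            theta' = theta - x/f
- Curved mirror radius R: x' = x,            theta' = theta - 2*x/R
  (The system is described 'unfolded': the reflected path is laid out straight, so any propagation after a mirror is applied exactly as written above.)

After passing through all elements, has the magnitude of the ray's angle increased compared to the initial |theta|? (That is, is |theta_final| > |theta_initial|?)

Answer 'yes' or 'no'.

Initial: x=-7.0000 theta=0.3000
After 1 (propagate distance d=27): x=1.1000 theta=0.3000
After 2 (thin lens f=-47): x=1.1000 theta=76/235 (≈0.3234)
After 3 (propagate distance d=40): x=6597/470 (≈14.0362) theta=76/235 (≈0.3234)
After 4 (thin lens f=-49): x=6597/470 (≈14.0362) theta=2809/4606 (≈0.6099)
After 5 (propagate distance d=30 (to screen)): x=744603/23030 (≈32.3319) theta=2809/4606 (≈0.6099)
|theta_initial|=0.3000 |theta_final|=2809/4606 (≈0.6099) -> increased

Answer: yes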